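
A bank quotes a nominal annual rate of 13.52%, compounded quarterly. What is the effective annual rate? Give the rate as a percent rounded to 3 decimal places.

14.221%

One year is 4 periods at 0.0338 each: (1 + 0.0338)^4 ≈ 1.14221.
EAR = 1.14221 − 1 ≈ 14.22104%.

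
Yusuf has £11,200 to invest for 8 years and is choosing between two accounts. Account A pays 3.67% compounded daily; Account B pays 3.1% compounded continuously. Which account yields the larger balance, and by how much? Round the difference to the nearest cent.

A: (1 + 0.0367/365)^2920 ≈ 1.3412275015, so 11,200 × 1.3412275015 ≈ 15,021.7480.
B: e^(0.031·8) = e^0.248 ≈ 1.2814599322, so 11,200 × 1.2814599322 ≈ 14,352.3512.
Difference ≈ 669.3968 in favor of A.

Account A, by £669.40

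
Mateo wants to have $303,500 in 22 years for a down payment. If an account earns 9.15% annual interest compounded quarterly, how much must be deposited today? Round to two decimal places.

$41,473.73

Growth factor = (1 + 0.022875)^88 ≈ 7.31788614421.
P = 303,500/7.31788614421 ≈ 41,473.7253.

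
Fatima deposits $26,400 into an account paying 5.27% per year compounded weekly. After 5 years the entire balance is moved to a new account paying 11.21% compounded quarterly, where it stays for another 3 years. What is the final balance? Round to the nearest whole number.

$47,866

Phase 1: 26,400·(1 + 0.0527/52)^260 ≈ 34,354.4163.
Phase 2: 34,354.4163·(1 + 0.028025)^12 ≈ 47,865.9505.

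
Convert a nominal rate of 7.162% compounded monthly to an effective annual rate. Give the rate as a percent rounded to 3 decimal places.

7.402%

One year is 12 periods at 0.00596833 each: (1 + 0.00596833)^12 ≈ 1.074018.
EAR = 1.074018 − 1 ≈ 7.40184%.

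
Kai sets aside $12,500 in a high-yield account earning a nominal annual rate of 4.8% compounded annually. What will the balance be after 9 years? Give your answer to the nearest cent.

$19,061.70

Annual rate = 4.8% = 0.048; years = 9.
A = 12,500·(1 + 0.048)^9 ≈ 12,500·1.5249357425 ≈ 19,061.6968.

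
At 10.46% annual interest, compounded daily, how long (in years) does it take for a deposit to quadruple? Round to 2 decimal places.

(1 + 0.000286575)^(365t) = 4.
365t = ln 4 / ln(1 + 0.000286575) ≈ 1.3863/0.000286534 ≈ 4838.1448.
t ≈ 13.2552.

13.26 years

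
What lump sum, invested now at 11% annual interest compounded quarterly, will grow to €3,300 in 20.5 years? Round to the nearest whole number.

€357

Periodic rate = 11%/4 = 0.0275; 82 periods.
P = 3,300/(1 + 0.0275)^82 ≈ 3,300/9.249326387 ≈ 356.7827.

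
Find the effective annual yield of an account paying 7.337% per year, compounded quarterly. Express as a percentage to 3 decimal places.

7.541%

EAR = (1 + 7.337%/4)^4 − 1 = (1 + 0.0183425)^4 − 1.
(1 + 0.0183425)^4 ≈ 1.075413, so EAR ≈ 7.54135%.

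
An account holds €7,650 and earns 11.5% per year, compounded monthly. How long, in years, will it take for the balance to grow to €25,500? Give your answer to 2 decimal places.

10.52 years

(1 + 0.00958333)^(12t) = 25,500/7,650 = 3.3333.
12t·ln(1 + 0.00958333) = ln(3.3333); 12t = 1.204/0.0095377 ≈ 126.2330.
t ≈ 10.5194 years.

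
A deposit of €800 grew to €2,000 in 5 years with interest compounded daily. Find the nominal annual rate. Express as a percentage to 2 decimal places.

(1 + r/365)^1825 = 2,000/800 = 2.5.
1 + r/365 = 2.5^(1/1825) ≈ 1.000502, so r/365 ≈ 0.000502203.
r ≈ 365·0.000502203 = 18.33042%.

18.33%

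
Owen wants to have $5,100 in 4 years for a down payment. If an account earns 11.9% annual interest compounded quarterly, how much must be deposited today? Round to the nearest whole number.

$3,191

Periodic rate = 11.9%/4 = 0.02975; 16 periods.
P = 5,100/(1 + 0.02975)^16 ≈ 5,100/1.598485901 ≈ 3,190.5192.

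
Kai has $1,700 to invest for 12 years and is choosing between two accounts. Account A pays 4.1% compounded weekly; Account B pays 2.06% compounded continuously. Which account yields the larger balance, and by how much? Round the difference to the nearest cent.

A: (1 + 0.041/52)^624 ≈ 1.635267076, so 1,700 × 1.635267076 ≈ 2,779.9540.
B: e^(0.0206·12) = e^0.2472 ≈ 1.280435174, so 1,700 × 1.280435174 ≈ 2,176.7398.
Difference ≈ 603.2142 in favor of A.

Account A, by $603.21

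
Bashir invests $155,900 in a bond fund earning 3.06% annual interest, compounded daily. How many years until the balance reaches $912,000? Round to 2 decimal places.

57.73 years

We need (1 + 0.0000838356)^(365t) = 5.8499, so 365t = ln 5.8499 / ln 1.000084 ≈ 21070.9879.
t ≈ 21070.9879/365 = 57.7287 years.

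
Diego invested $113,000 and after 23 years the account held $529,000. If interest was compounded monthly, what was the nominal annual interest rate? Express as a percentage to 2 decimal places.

The 276-period growth factor is 529,000/113,000 = 4.68142.
r/12 = 4.68142^(1/276) − 1 ≈ 0.00560842, so r ≈ 12·0.00560842 = 6.73011%.

6.73%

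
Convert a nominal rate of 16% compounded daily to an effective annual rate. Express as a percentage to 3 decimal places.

EAR = (1 + 16%/365)^365 − 1 = (1 + 0.000438356)^365 − 1.
(1 + 0.000438356)^365 ≈ 1.17347, so EAR ≈ 17.34697%.

17.347%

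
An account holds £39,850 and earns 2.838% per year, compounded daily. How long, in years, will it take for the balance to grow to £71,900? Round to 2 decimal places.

(1 + 0.0000777534)^(365t) = 71,900/39,850 = 1.8043.
365t·ln(1 + 0.0000777534) = ln(1.8043); 365t = 0.59015/7.77504e-05 ≈ 7590.3641.
t ≈ 20.7955 years.

20.80 years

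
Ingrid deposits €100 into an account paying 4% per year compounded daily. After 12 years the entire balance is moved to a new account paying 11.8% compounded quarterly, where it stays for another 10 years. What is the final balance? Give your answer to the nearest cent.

€517.02

After 12 years at 4%: 100 × 1.6160319 ≈ 161.6032.
Then 10 years at 11.8%: 161.6032 × 3.19929316 ≈ 517.0160.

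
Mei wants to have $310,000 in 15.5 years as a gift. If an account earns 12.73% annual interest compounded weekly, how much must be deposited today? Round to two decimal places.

Growth factor = (1 + 0.1273/52)^806 ≈ 7.17597558929.
P = 310,000/7.17597558929 ≈ 43,199.7010.

$43,199.70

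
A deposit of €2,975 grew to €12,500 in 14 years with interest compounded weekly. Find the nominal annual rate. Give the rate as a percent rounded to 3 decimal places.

(1 + r/52)^728 = 12,500/2,975 = 4.20168.
1 + r/52 = 4.20168^(1/728) ≈ 1.001974, so r/52 ≈ 0.00197376.
r ≈ 52·0.00197376 = 10.26358%.

10.264%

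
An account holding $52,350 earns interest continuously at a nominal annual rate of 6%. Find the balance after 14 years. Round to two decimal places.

A = P·e^(rt) = 52,350·e^(0.06·14) = 52,350·e^0.84.
e^0.84 ≈ 2.31636697678, so A ≈ 121,261.8112.

$121,261.81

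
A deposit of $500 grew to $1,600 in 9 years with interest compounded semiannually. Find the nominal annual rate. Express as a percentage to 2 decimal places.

The 18-period growth factor is 1,600/500 = 3.2.
r/2 = 3.2^(1/18) − 1 ≈ 0.066753, so r ≈ 2·0.066753 = 13.35061%.

13.35%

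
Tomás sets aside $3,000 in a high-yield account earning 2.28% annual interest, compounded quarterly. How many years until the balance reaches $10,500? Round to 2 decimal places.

We need (1 + 0.0057)^(4t) = 3.5, so 4t = ln 3.5 / ln 1.0057 ≈ 220.4088.
t ≈ 220.4088/4 = 55.1022 years.

55.10 years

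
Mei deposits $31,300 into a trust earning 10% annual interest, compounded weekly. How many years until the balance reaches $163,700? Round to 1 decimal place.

(1 + 0.00192308)^(52t) = 163,700/31,300 = 5.23.
52t·ln(1 + 0.00192308) = ln(5.23); 52t = 1.6544/0.00192123 ≈ 861.1240.
t ≈ 16.5601 years.

16.6 years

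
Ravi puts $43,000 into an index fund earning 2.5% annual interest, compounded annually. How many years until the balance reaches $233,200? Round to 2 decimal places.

(1 + 0.025)^t = 233,200/43,000 = 5.4233.
t·ln(1 + 0.025) = ln(5.4233); t = 1.6907/0.0246926 ≈ 68.4697.

68.47 years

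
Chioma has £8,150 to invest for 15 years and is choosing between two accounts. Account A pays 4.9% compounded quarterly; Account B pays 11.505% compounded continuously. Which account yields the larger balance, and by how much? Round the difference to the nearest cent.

A: (1 + 0.01225)^60 ≈ 2.0761901506, so 8,150 × 2.0761901506 ≈ 16,920.9497.
B: e^(0.11505·15) = e^1.72575 ≈ 5.6167319994, so 8,150 × 5.6167319994 ≈ 45,776.3658.
Difference ≈ 28,855.4161 in favor of B.

Account B, by £28,855.42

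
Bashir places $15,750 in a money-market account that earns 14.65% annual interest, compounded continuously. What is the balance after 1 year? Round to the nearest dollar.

A = P·e^(rt) = 15,750·e^(0.1465·1) = 15,750·e^0.1465.
e^0.1465 ≈ 1.1577749308, so A ≈ 18,234.9552.

$18,235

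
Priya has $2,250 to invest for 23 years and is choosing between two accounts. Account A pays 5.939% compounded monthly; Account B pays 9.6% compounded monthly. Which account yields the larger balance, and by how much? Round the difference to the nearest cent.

A: (1 + 0.05939/12)^276 ≈ 3.90634012, so 2,250 × 3.90634012 ≈ 8,789.2653.
B: (1 + 0.008)^276 ≈ 9.0179300492, so 2,250 × 9.0179300492 ≈ 20,290.3426.
Difference ≈ 11,501.0773 in favor of B.

Account B, by $11,501.08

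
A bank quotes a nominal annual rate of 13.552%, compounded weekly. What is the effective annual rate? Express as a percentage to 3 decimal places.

14.493%

EAR = (1 + 13.552%/52)^52 − 1 = (1 + 0.00260615)^52 − 1.
(1 + 0.00260615)^52 ≈ 1.14493, so EAR ≈ 14.49302%.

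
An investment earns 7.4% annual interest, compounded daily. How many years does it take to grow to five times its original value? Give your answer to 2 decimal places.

(1 + 0.00020274)^(365t) = 5.
365t = ln 5 / ln(1 + 0.00020274) ≈ 1.6094/0.000202719 ≈ 7939.2484.
t ≈ 21.7514.

21.75 years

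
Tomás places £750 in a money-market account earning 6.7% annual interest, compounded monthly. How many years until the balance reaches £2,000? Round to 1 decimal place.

We need (1 + 0.00558333)^(12t) = 2.6667, so 12t = ln 2.6667 / ln 1.005583 ≈ 176.1609.
t ≈ 176.1609/12 = 14.6801 years.

14.7 years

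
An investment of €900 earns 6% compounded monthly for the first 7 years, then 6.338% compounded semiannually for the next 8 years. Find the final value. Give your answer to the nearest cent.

€2,254.13

Phase 1: 900·(1 + 0.005)^84 ≈ 1,368.3327.
Phase 2: 1,368.3327·(1 + 0.03169)^16 ≈ 2,254.1314.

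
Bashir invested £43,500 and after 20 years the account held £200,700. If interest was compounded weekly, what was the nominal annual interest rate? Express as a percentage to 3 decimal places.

(1 + r/52)^1040 = 200,700/43,500 = 4.61379.
1 + r/52 = 4.61379^(1/1040) ≈ 1.001471, so r/52 ≈ 0.00147132.
r ≈ 52·0.00147132 = 7.65087%.

7.651%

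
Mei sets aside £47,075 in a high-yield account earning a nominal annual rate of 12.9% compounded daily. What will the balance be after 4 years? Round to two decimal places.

£78,858.17

Growth factor = (1 + 0.129/365)^1460 ≈ 1.6751602593.
A ≈ 47,075 × 1.6751602593 ≈ 78,858.1692.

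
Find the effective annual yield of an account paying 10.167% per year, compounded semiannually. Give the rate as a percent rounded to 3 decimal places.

One year is 2 periods at 0.050835 each: (1 + 0.050835)^2 ≈ 1.104254.
EAR = 1.104254 − 1 ≈ 10.42542%.

10.425%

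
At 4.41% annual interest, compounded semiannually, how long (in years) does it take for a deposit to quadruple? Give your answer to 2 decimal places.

(1 + 0.02205)^(2t) = 4.
2t = ln 4 / ln(1 + 0.02205) ≈ 1.3863/0.0218104 ≈ 63.5611.
t ≈ 31.7806.

31.78 years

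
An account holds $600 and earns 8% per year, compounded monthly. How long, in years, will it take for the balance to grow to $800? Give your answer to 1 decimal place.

3.6 years

(1 + 0.00666667)^(12t) = 800/600 = 1.3333.
12t·ln(1 + 0.00666667) = ln(1.3333); 12t = 0.28768/0.00664454 ≈ 43.2960.
t ≈ 3.6080 years.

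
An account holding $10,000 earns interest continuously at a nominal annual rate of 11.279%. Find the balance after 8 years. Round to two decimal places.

A = P·e^(rt) = 10,000·e^(0.11279·8) = 10,000·e^0.90232.
e^0.90232 ≈ 2.4653160148, so A ≈ 24,653.1601.

$24,653.16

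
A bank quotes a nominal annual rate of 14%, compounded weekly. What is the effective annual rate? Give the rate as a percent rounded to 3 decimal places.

15.006%

One year is 52 periods at 0.00269231 each: (1 + 0.00269231)^52 ≈ 1.150057.
EAR = 1.150057 − 1 ≈ 15.00574%.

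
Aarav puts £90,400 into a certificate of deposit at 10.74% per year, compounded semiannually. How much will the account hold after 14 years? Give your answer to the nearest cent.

Growth factor = (1 + 0.0537)^28 ≈ 4.32588969672.
A ≈ 90,400 × 4.32588969672 ≈ 391,060.4286.

£391,060.43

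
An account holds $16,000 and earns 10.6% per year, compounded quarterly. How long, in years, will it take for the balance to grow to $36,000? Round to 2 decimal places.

7.75 years

(1 + 0.0265)^(4t) = 36,000/16,000 = 2.25.
4t·ln(1 + 0.0265) = ln(2.25); 4t = 0.81093/0.026155 ≈ 31.0048.
t ≈ 7.7512 years.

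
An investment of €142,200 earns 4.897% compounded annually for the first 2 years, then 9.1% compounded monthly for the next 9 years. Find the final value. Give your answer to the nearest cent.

After 2 years at 4.897%: 142,200 × 1.1003380609 ≈ 156,468.0723.
Then 9 years at 9.1%: 156,468.0723 × 2.26123299075 ≈ 353,810.7670.

€353,810.77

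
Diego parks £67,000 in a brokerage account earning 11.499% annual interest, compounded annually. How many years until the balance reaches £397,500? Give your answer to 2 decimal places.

16.36 years

We need (1 + 0.11499)^t = 5.9328, so t = ln 5.9328 / ln 1.11499 ≈ 16.3581.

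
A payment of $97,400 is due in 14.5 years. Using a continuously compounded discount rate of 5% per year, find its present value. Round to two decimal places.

P = A·e^(−rt) = 97,400·e^(−0.725).
e^(−0.725) ≈ 0.48432456896, so P ≈ 47,173.2130.

$47,173.21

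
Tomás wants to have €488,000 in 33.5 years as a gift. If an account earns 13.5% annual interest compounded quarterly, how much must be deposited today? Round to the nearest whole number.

€5,711

Growth factor = (1 + 0.03375)^134 ≈ 85.4436953993.
P = 488,000/85.4436953993 ≈ 5,711.3635.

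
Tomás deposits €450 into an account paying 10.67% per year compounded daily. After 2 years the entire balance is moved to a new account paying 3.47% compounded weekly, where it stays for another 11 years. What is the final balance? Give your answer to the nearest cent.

€815.82

After 2 years at 10.67%: 450 × 1.2378411 ≈ 557.0285.
Then 11 years at 3.47%: 557.0285 × 1.46458614 ≈ 815.8162.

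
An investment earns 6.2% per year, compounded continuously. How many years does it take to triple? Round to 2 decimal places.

17.72 years

e^(0.062t) = 3, so 0.062t = ln 3 ≈ 1.0986.
t ≈ 1.0986/0.062 ≈ 17.7196.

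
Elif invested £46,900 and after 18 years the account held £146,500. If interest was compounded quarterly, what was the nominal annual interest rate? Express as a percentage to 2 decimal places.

The 72-period growth factor is 146,500/46,900 = 3.12367.
r/4 = 3.12367^(1/72) − 1 ≈ 0.0159453, so r ≈ 4·0.0159453 = 6.37814%.

6.38%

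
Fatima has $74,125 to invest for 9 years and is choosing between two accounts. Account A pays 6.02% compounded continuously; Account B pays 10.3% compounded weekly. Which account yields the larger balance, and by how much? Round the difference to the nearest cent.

Account B, by $59,707.89

Account A growth factor: e^(0.0602·9) = e^0.5418 ≈ 1.71909845614; balance ≈ 127,428.1731.
Account B growth factor: (1 + 0.103/52)^468 ≈ 2.52460123623; balance ≈ 187,136.0666.
Account B is larger by 59,707.8936.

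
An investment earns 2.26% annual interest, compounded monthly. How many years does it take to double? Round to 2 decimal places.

(1 + 0.00188333)^(12t) = 2.
12t = ln 2 / ln(1 + 0.00188333) ≈ 0.69315/0.00188156 ≈ 368.3892.
t ≈ 30.6991.

30.70 years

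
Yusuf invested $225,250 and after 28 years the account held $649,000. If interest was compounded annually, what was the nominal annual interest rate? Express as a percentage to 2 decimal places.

(1 + r)^28 = 649,000/225,250 = 2.88124.
1 + r = 2.88124^(1/28) ≈ 1.038517, so r ≈ 0.0385169.
r ≈ 3.85169%.

3.85%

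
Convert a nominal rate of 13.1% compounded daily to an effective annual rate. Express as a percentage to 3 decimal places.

One year is 365 periods at 0.000358904 each: (1 + 0.000358904)^365 ≈ 1.139941.
EAR = 1.139941 − 1 ≈ 13.99410%.

13.994%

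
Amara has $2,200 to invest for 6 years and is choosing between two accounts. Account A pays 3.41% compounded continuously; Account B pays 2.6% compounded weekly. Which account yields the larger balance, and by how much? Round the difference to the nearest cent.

Account A, by $128.16

A: e^(0.0341·6) = e^0.2046 ≈ 1.227034153, so 2,200 × 1.227034153 ≈ 2,699.4751.
B: (1 + 0.0005)^312 ≈ 1.168780635, so 2,200 × 1.168780635 ≈ 2,571.3174.
Difference ≈ 128.1577 in favor of A.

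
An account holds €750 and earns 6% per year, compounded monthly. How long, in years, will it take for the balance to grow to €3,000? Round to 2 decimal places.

23.16 years

(1 + 0.005)^(12t) = 3,000/750 = 4.
12t·ln(1 + 0.005) = ln(4); 12t = 1.3863/0.00498754 ≈ 277.9514.
t ≈ 23.1626 years.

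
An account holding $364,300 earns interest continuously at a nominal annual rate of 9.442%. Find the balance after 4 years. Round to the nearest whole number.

$531,476

A = P·e^(rt) = 364,300·e^(0.09442·4) = 364,300·e^0.37768.
e^0.37768 ≈ 1.45889602145, so A ≈ 531,475.8206.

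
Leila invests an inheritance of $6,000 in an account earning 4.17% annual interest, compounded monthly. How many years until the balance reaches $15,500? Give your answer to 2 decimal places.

We need (1 + 0.003475)^(12t) = 2.5833, so 12t = ln 2.5833 / ln 1.003475 ≈ 273.5910.
t ≈ 273.5910/12 = 22.7992 years.

22.80 years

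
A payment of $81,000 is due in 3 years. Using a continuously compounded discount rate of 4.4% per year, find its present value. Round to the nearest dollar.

P = A·e^(−rt) = 81,000·e^(−0.132).
e^(−0.132) ≈ 0.87634099508, so P ≈ 70,983.6206.

$70,984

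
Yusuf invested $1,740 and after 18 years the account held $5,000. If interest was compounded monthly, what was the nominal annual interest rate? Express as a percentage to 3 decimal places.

5.879%

(1 + r/12)^216 = 5,000/1,740 = 2.87356.
1 + r/12 = 2.87356^(1/216) ≈ 1.004899, so r/12 ≈ 0.00489878.
r ≈ 12·0.00489878 = 5.87853%.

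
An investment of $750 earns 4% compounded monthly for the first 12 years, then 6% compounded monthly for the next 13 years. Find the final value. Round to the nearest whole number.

After 12 years at 4%: 750 × 1.614784923 ≈ 1,211.0887.
Then 13 years at 6%: 1,211.0887 × 2.177236639 ≈ 2,636.8267.

$2,637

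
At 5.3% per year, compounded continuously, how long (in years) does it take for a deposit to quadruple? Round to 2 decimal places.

e^(0.053t) = 4, so 0.053t = ln 4 ≈ 1.3863.
t ≈ 1.3863/0.053 ≈ 26.1565.

26.16 years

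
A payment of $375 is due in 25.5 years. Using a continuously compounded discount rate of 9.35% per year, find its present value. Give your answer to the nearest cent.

$34.56

P = A·e^(−rt) = 375·e^(−2.38425).
e^(−2.38425) ≈ 0.0921580722, so P ≈ 34.5593.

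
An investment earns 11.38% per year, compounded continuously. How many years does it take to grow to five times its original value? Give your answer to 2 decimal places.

e^(0.1138t) = 5, so 0.1138t = ln 5 ≈ 1.6094.
t ≈ 1.6094/0.1138 ≈ 14.1427.

14.14 years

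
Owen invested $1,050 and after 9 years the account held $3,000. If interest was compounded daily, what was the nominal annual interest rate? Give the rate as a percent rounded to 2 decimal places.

(1 + r/365)^3285 = 3,000/1,050 = 2.85714.
1 + r/365 = 2.85714^(1/3285) ≈ 1.00032, so r/365 ≈ 0.000319632.
r ≈ 365·0.000319632 = 11.66655%.

11.67%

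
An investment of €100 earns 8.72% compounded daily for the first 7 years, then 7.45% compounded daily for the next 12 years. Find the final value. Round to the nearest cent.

€450.07

Phase 1: 100·(1 + 0.0872/365)^2555 ≈ 184.1033.
Phase 2: 184.1033·(1 + 0.0745/365)^4380 ≈ 450.0713.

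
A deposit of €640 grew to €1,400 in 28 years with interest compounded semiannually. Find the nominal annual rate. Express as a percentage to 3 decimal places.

(1 + r/2)^56 = 1,400/640 = 2.1875.
1 + r/2 = 2.1875^(1/56) ≈ 1.014076, so r/2 ≈ 0.014076.
r ≈ 2·0.014076 = 2.81520%.

2.815%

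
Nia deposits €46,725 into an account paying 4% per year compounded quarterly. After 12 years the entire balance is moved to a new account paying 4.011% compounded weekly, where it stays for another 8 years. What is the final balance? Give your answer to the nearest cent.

Phase 1: 46,725·(1 + 0.01)^48 ≈ 75,331.2635.
Phase 2: 75,331.2635·(1 + 0.04011/52)^416 ≈ 103,819.2642.

€103,819.26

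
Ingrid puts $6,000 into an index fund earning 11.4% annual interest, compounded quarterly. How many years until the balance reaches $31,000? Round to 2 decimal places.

14.61 years

We need (1 + 0.0285)^(4t) = 5.1667, so 4t = ln 5.1667 / ln 1.0285 ≈ 58.4393.
t ≈ 58.4393/4 = 14.6098 years.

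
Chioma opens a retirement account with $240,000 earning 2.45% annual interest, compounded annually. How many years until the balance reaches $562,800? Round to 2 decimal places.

We need (1 + 0.0245)^t = 2.345, so t = ln 2.345 / ln 1.0245 ≈ 35.2116.

35.21 years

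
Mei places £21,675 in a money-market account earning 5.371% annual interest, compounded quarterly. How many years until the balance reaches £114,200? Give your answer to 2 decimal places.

31.15 years

(1 + 0.0134275)^(4t) = 114,200/21,675 = 5.2687.
4t·ln(1 + 0.0134275) = ln(5.2687); 4t = 1.6618/0.0133382 ≈ 124.5894.
t ≈ 31.1473 years.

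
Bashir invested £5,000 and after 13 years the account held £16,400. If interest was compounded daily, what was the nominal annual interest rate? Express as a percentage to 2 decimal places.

(1 + r/365)^4745 = 16,400/5,000 = 3.28.
1 + r/365 = 3.28^(1/4745) ≈ 1.00025, so r/365 ≈ 0.000250367.
r ≈ 365·0.000250367 = 9.13840%.

9.14%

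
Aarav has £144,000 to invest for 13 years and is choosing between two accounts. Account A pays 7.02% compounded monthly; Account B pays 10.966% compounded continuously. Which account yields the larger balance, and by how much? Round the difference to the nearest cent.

Account B, by £241,357.55

A: (1 + 0.00585)^156 ≈ 2.48417598757, so 144,000 × 2.48417598757 ≈ 357,721.3422.
B: e^(0.10966·13) = e^1.42558 ≈ 4.16027009979, so 144,000 × 4.16027009979 ≈ 599,078.8944.
Difference ≈ 241,357.5522 in favor of B.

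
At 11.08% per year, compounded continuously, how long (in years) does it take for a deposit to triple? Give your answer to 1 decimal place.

e^(0.1108t) = 3, so 0.1108t = ln 3 ≈ 1.0986.
t ≈ 1.0986/0.1108 ≈ 9.9153.

9.9 years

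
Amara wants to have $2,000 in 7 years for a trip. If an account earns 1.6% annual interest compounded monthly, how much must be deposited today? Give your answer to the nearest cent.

Periodic rate = 1.6%/12 = 0.00133333; 84 periods.
P = 2,000/(1 + 0.016/12)^84 ≈ 2,000/1.118429422 ≈ 1,788.2219.

$1,788.22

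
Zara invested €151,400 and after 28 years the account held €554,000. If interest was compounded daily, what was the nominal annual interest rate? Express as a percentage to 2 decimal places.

(1 + r/365)^10220 = 554,000/151,400 = 3.65918.
1 + r/365 = 3.65918^(1/10220) ≈ 1.000127, so r/365 ≈ 0.000126939.
r ≈ 365·0.000126939 = 4.63329%.

4.63%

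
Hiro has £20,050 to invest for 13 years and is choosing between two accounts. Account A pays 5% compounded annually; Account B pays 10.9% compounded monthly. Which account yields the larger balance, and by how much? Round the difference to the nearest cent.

Account A growth factor: (1 + 0.05)^13 ≈ 1.8856491423; balance ≈ 37,807.2653.
Account B growth factor: (1 + 0.109/12)^156 ≈ 4.0984266884; balance ≈ 82,173.4551.
Account B is larger by 44,366.1898.

Account B, by £44,366.19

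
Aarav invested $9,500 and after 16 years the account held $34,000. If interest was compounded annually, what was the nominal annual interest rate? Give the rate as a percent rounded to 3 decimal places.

8.295%

(1 + r)^16 = 34,000/9,500 = 3.57895.
1 + r = 3.57895^(1/16) ≈ 1.082953, so r ≈ 0.0829532.
r ≈ 8.29532%.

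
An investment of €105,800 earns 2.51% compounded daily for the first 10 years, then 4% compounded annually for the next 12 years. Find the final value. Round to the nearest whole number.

€217,716

Phase 1: 105,800·(1 + 0.0251/365)^3650 ≈ 135,984.6334.
Phase 2: 135,984.6334·(1 + 0.04)^12 ≈ 217,715.7793.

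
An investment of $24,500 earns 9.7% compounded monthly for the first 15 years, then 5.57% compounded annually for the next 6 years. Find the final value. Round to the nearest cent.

Phase 1: 24,500·(1 + 0.097/12)^180 ≈ 104,357.6552.
Phase 2: 104,357.6552·(1 + 0.0557)^6 ≈ 144,466.5967.

$144,466.60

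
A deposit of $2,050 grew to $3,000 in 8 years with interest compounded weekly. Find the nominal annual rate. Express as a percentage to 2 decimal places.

(1 + r/52)^416 = 3,000/2,050 = 1.46341.
1 + r/52 = 1.46341^(1/416) ≈ 1.000916, so r/52 ≈ 0.000915738.
r ≈ 52·0.000915738 = 4.76184%.

4.76%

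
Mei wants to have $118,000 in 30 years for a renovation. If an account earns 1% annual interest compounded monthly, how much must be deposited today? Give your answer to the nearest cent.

Periodic rate = 1%/12 = 0.000833333; 360 periods.
P = 118,000/(1 + 0.01/12)^360 ≈ 118,000/1.34969017944 ≈ 87,427.4717.

$87,427.47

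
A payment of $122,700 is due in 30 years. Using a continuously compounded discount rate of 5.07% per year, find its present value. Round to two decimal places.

$26,809.13

P = A·e^(−rt) = 122,700·e^(−1.521).
e^(−1.521) ≈ 0.218493284385, so P ≈ 26,809.1260.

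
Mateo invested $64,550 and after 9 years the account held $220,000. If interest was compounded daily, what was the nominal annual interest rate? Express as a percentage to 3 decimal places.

(1 + r/365)^3285 = 220,000/64,550 = 3.40821.
1 + r/365 = 3.40821^(1/3285) ≈ 1.000373, so r/365 ≈ 0.000373338.
r ≈ 365·0.000373338 = 13.62685%.

13.627%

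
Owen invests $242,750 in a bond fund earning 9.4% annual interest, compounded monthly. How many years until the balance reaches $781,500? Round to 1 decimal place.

(1 + 0.00783333)^(12t) = 781,500/242,750 = 3.2194.
12t·ln(1 + 0.00783333) = ln(3.2194); 12t = 1.1692/0.00780281 ≈ 149.8412.
t ≈ 12.4868 years.

12.5 years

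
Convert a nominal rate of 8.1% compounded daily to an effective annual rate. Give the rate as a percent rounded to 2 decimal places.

8.44%

One year is 365 periods at 0.000221918 each: (1 + 0.000221918)^365 ≈ 1.084361.
EAR = 1.084361 − 1 ≈ 8.43612%.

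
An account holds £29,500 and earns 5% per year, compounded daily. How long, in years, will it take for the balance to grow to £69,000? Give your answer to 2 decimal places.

17.00 years

(1 + 0.000136986)^(365t) = 69,000/29,500 = 2.339.
365t·ln(1 + 0.000136986) = ln(2.339); 365t = 0.84972/0.000136977 ≈ 6203.3534.
t ≈ 16.9955 years.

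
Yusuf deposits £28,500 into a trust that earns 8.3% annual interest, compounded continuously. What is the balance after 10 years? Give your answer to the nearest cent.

£65,359.58

A = P·e^(rt) = 28,500·e^(0.083·10) = 28,500·e^0.83.
e^0.83 ≈ 2.2933187403, so A ≈ 65,359.5841.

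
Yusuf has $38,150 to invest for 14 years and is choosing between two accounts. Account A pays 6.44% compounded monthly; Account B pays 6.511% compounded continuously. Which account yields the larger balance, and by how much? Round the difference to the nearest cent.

Account B, by $1,165.15

Account A growth factor: (1 + 0.0644/12)^168 ≈ 2.457609987; balance ≈ 93,757.8210.
Account B growth factor: e^(0.06511·14) = e^0.91154 ≈ 2.4881513375; balance ≈ 94,922.9735.
Account B is larger by 1,165.1525.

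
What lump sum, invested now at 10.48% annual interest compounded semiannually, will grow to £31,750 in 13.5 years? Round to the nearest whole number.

£7,996

Periodic rate = 10.48%/2 = 0.0524; 27 periods.
P = 31,750/(1 + 0.0524)^27 ≈ 31,750/3.9708425245 ≈ 7,995.7842.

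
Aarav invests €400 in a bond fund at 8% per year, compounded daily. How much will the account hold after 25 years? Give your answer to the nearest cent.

Periodic rate = 8%/365 = 0.000219178; periods = 365·25 = 9125.
A = 400·(1 + 0.08/365)^9125 ≈ 400·7.387436994 ≈ 2,954.9748.

€2,954.97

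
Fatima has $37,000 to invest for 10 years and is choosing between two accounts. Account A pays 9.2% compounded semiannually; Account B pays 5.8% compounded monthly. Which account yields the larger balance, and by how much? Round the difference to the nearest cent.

Account A, by $24,965.69

Account A growth factor: (1 + 0.046)^20 ≈ 2.4582932611; balance ≈ 90,956.8507.
Account B growth factor: (1 + 0.058/12)^120 ≈ 1.7835447801; balance ≈ 65,991.1569.
Account A is larger by 24,965.6938.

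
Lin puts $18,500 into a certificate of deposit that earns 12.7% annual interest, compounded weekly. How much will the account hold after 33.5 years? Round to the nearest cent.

Periodic rate = 12.7%/52 = 0.00244231; periods = 52·33.5 = 1742.
A = 18,500·(1 + 0.127/52)^1742 ≈ 18,500·70.05726959802 ≈ 1,296,059.4876.

$1,296,059.49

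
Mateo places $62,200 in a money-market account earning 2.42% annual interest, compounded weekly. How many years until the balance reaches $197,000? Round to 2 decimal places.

47.65 years

(1 + 0.000465385)^(52t) = 197,000/62,200 = 3.1672.
52t·ln(1 + 0.000465385) = ln(3.1672); 52t = 1.1528/0.000465276 ≈ 2477.7720.
t ≈ 47.6495 years.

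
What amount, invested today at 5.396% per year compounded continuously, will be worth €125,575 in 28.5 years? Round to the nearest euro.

€26,979

P = A·e^(−rt) = 125,575·e^(−1.53786).
e^(−1.53786) ≈ 0.214840368224, so P ≈ 26,978.5792.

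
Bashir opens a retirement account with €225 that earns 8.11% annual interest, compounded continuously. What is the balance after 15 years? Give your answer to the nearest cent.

A = P·e^(rt) = 225·e^(0.0811·15) = 225·e^1.2165.
e^1.2165 ≈ 3.3753533, so A ≈ 759.4545.

€759.45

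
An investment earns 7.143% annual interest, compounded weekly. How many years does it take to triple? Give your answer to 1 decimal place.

(1 + 0.00137365)^(52t) = 3.
52t = ln 3 / ln(1 + 0.00137365) ≈ 1.0986/0.00137271 ≈ 800.3229.
t ≈ 15.3908.

15.4 years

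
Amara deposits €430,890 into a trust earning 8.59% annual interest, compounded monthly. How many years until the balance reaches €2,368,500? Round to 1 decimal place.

19.9 years

We need (1 + 0.00715833)^(12t) = 5.4968, so 12t = ln 5.4968 / ln 1.007158 ≈ 238.9176.
t ≈ 238.9176/12 = 19.9098 years.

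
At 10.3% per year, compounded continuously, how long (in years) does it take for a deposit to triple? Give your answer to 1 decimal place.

10.7 years

e^(0.103t) = 3, so 0.103t = ln 3 ≈ 1.0986.
t ≈ 1.0986/0.103 ≈ 10.6661.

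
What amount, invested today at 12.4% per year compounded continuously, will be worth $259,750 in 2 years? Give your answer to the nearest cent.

$202,698.50

P = A·e^(−rt) = 259,750·e^(−0.248).
e^(−0.248) ≈ 0.780359943278, so P ≈ 202,698.4953.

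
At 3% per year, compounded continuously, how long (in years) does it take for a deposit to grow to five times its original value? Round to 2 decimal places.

e^(0.03t) = 5, so 0.03t = ln 5 ≈ 1.6094.
t ≈ 1.6094/0.03 ≈ 53.6479.

53.65 years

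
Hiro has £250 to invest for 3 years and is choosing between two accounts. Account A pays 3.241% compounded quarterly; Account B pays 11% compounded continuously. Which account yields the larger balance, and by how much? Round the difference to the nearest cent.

Account B, by £72.32

Account A growth factor: (1 + 0.0081025)^12 ≈ 1.10168212; balance ≈ 275.4205.
Account B growth factor: e^(0.11·3) = e^0.33 ≈ 1.39096813; balance ≈ 347.7420.
Account B is larger by 72.3215.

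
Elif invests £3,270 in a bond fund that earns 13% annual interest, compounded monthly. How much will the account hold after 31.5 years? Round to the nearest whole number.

Periodic rate = 13%/12 = 0.0108333; periods = 12·31.5 = 378.
A = 3,270·(1 + 0.13/12)^378 ≈ 3,270·58.7315850239 ≈ 192,052.2830.

£192,052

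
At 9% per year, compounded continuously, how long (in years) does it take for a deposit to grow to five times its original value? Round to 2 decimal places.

17.88 years

e^(0.09t) = 5, so 0.09t = ln 5 ≈ 1.6094.
t ≈ 1.6094/0.09 ≈ 17.8826.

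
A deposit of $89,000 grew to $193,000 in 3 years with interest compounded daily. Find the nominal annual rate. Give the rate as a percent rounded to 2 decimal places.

25.81%

(1 + r/365)^1095 = 193,000/89,000 = 2.16854.
1 + r/365 = 2.16854^(1/1095) ≈ 1.000707, so r/365 ≈ 0.000707148.
r ≈ 365·0.000707148 = 25.81092%.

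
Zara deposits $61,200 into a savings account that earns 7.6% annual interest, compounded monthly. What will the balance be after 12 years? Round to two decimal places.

$151,907.43

Periodic rate = 7.6%/12 = 0.00633333; periods = 12·12 = 144.
A = 61,200·(1 + 0.076/12)^144 ≈ 61,200·2.48214755771 ≈ 151,907.4305.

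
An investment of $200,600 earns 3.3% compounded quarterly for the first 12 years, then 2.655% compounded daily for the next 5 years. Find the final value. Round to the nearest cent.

Phase 1: 200,600·(1 + 0.00825)^48 ≈ 297,581.5498.
Phase 2: 297,581.5498·(1 + 0.02655/365)^1825 ≈ 339,825.9167.

$339,825.92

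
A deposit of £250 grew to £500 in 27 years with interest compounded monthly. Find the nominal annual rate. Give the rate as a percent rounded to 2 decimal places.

2.57%

The 324-period growth factor is 500/250 = 2.
r/12 = 2^(1/324) − 1 ≈ 0.00214163, so r ≈ 12·0.00214163 = 2.56996%.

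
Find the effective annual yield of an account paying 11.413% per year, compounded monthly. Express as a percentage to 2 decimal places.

EAR = (1 + 11.413%/12)^12 − 1 = (1 + 0.00951083)^12 − 1.
(1 + 0.00951083)^12 ≈ 1.120293, so EAR ≈ 12.02935%.

12.03%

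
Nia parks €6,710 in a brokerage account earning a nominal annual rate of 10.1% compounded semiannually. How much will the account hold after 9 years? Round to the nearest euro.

Periodic rate = 10.1%/2 = 0.0505; periods = 2·9 = 18.
A = 6,710·(1 + 0.0505)^18 ≈ 6,710·2.4273311059 ≈ 16,287.3917.

€16,287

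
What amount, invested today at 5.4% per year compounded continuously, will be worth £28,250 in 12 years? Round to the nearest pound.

£14,777

P = A·e^(−rt) = 28,250·e^(−0.648).
e^(−0.648) ≈ 0.5230909131, so P ≈ 14,777.3183.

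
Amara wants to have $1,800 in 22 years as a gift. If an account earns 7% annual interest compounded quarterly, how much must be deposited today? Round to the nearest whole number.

Growth factor = (1 + 0.0175)^88 ≈ 4.602870697.
P = 1,800/4.602870697 ≈ 391.0603.

$391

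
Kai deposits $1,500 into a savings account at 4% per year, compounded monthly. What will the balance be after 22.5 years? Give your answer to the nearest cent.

Growth factor = (1 + 0.04/12)^270 ≈ 2.455924638.
A ≈ 1,500 × 2.455924638 ≈ 3,683.8870.

$3,683.89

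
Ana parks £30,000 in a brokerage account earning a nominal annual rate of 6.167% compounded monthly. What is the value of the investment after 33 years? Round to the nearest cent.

Periodic rate = 6.167%/12 = 0.00513917; periods = 12·33 = 396.
A = 30,000·(1 + 0.06167/12)^396 ≈ 30,000·7.6133132861 ≈ 228,399.3986.

£228,399.40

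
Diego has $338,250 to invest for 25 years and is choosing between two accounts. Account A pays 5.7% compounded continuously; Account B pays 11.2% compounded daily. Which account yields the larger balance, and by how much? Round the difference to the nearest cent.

A: e^(0.057·25) = e^1.425 ≈ 4.157857842756, so 338,250 × 4.157857842756 ≈ 1,406,395.4153.
B: (1 + 0.112/365)^9125 ≈ 16.43758529243, so 338,250 × 16.43758529243 ≈ 5,560,013.2252.
Difference ≈ 4,153,617.8099 in favor of B.

Account B, by $4,153,617.81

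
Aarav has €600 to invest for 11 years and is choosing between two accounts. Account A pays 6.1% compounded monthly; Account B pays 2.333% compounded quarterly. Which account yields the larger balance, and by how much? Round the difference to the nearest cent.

Account A, by €396.76

A: (1 + 0.061/12)^132 ≈ 1.952870418, so 600 × 1.952870418 ≈ 1,171.7223.
B: (1 + 0.0058325)^44 ≈ 1.29160354, so 600 × 1.29160354 ≈ 774.9621.
Difference ≈ 396.7601 in favor of A.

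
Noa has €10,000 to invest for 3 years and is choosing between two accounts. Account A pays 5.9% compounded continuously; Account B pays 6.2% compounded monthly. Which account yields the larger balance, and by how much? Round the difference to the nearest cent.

Account B, by €102.15

Account A growth factor: e^(0.059·3) = e^0.177 ≈ 1.1936310931; balance ≈ 11,936.3109.
Account B growth factor: (1 + 0.062/12)^36 ≈ 1.2038456592; balance ≈ 12,038.4566.
Account B is larger by 102.1457.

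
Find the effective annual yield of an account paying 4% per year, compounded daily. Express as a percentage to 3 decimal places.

4.081%

EAR = (1 + 4%/365)^365 − 1 = (1 + 0.000109589)^365 − 1.
(1 + 0.000109589)^365 ≈ 1.040808, so EAR ≈ 4.08085%.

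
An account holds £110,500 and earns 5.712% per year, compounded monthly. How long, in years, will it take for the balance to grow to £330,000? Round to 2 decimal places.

We need (1 + 0.00476)^(12t) = 2.9864, so 12t = ln 2.9864 / ln 1.00476 ≈ 230.3947.
t ≈ 230.3947/12 = 19.1996 years.

19.20 years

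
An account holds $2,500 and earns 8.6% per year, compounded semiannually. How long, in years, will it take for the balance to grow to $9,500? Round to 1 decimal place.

15.9 years

(1 + 0.043)^(2t) = 9,500/2,500 = 3.8.
2t·ln(1 + 0.043) = ln(3.8); 2t = 1.335/0.0421012 ≈ 31.7094.
t ≈ 15.8547 years.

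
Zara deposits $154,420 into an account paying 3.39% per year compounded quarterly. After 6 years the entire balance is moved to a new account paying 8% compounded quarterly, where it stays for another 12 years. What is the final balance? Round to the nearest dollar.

Phase 1: 154,420·(1 + 0.008475)^24 ≈ 189,089.2441.
Phase 2: 189,089.2441·(1 + 0.02)^48 ≈ 489,187.1835.

$489,187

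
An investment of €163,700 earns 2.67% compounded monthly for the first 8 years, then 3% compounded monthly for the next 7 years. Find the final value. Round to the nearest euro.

€249,919

After 8 years at 2.67%: 163,700 × 1.23783355916 ≈ 202,633.3536.
Then 7 years at 3%: 202,633.3536 × 1.23335480055 ≈ 249,918.8195.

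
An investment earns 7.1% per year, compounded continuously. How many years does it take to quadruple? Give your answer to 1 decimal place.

e^(0.071t) = 4, so 0.071t = ln 4 ≈ 1.3863.
t ≈ 1.3863/0.071 ≈ 19.5253.

19.5 years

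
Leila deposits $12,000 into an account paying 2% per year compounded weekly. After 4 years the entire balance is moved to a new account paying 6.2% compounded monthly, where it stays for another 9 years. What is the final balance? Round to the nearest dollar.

Phase 1: 12,000·(1 + 0.02/52)^208 ≈ 12,999.2449.
Phase 2: 12,999.2449·(1 + 0.062/12)^108 ≈ 22,679.3476.

$22,679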